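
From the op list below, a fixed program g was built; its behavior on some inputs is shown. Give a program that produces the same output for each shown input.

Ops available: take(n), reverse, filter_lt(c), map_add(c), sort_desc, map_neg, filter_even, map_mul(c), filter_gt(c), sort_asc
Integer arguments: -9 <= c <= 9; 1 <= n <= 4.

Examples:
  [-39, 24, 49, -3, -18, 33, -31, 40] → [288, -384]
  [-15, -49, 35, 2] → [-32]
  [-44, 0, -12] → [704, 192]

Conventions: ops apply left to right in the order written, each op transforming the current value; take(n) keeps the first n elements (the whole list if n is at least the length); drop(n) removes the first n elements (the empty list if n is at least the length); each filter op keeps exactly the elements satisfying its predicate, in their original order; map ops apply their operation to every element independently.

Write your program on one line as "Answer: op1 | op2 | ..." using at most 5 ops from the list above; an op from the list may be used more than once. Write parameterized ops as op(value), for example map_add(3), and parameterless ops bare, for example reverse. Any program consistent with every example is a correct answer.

filter_even | sort_asc | map_mul(-8) | take(2) | map_mul(2)

Check, running the answer program on each example:
  [-39, 24, 49, -3, -18, 33, -31, 40] -> [24, -18, 40] -> [-18, 24, 40] -> [144, -192, -320] -> [144, -192] -> [288, -384]
  [-15, -49, 35, 2] -> [2] -> [2] -> [-16] -> [-16] -> [-32]
  [-44, 0, -12] -> [-44, 0, -12] -> [-44, -12, 0] -> [352, 96, 0] -> [352, 96] -> [704, 192]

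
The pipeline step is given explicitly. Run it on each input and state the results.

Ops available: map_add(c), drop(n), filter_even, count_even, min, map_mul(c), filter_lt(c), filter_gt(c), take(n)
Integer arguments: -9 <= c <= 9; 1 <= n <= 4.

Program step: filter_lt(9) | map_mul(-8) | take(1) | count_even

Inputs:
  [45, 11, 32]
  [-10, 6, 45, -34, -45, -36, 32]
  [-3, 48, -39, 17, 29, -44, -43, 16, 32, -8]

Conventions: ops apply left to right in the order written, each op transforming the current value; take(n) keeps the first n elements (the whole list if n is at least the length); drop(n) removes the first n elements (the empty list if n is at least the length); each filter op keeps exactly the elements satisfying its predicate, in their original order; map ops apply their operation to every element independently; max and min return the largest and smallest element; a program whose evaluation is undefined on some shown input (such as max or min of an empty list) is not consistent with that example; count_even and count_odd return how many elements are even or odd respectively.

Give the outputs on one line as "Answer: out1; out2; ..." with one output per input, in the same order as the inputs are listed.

0; 1; 1

Execution, op by op:
  [45, 11, 32] -> [] -> [] -> [] -> 0
  [-10, 6, 45, -34, -45, -36, 32] -> [-10, 6, -34, -45, -36] -> [80, -48, 272, 360, 288] -> [80] -> 1
  [-3, 48, -39, 17, 29, -44, -43, 16, 32, -8] -> [-3, -39, -44, -43, -8] -> [24, 312, 352, 344, 64] -> [24] -> 1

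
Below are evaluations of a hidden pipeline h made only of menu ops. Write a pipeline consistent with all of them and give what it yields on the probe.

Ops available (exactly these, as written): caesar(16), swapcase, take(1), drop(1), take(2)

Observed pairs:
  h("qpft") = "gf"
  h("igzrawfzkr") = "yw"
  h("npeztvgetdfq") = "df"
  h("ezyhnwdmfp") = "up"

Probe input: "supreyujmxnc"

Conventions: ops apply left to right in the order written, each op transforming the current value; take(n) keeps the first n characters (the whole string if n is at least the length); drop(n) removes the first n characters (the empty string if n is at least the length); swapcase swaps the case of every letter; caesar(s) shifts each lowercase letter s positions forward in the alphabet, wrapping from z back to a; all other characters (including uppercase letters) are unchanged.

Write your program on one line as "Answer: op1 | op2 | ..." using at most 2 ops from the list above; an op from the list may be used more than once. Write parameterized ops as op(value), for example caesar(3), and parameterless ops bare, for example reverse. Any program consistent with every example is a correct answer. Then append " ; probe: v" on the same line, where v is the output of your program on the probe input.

caesar(16) | take(2) ; probe: "ik"

Check, running the answer program on each example:
  "qpft" -> "gfvj" -> "gf"
  "igzrawfzkr" -> "ywphqmvpah" -> "yw"
  "npeztvgetdfq" -> "dfupjlwujtvg" -> "df"
  "ezyhnwdmfp" -> "upoxdmtcvf" -> "up"
  probe: "supreyujmxnc" -> "ikfhuokzcnds" -> "ik"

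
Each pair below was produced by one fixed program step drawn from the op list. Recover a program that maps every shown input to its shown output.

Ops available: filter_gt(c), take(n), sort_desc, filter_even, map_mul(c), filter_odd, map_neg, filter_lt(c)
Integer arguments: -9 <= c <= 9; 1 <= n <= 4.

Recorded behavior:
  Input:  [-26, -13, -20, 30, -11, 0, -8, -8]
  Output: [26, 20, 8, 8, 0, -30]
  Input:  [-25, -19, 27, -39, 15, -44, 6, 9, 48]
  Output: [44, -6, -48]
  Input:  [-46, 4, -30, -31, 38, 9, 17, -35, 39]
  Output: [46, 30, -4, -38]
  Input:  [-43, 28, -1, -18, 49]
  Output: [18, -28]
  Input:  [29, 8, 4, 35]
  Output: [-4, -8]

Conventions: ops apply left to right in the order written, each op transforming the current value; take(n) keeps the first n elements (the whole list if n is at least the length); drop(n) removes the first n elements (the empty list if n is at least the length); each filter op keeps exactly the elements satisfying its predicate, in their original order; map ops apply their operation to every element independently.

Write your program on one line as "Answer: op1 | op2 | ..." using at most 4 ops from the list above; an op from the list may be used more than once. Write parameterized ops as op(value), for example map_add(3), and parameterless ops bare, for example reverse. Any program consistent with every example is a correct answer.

filter_even | map_neg | sort_desc

Check, running the answer program on each example:
  [-26, -13, -20, 30, -11, 0, -8, -8] -> [-26, -20, 30, 0, -8, -8] -> [26, 20, -30, 0, 8, 8] -> [26, 20, 8, 8, 0, -30]
  [-25, -19, 27, -39, 15, -44, 6, 9, 48] -> [-44, 6, 48] -> [44, -6, -48] -> [44, -6, -48]
  [-46, 4, -30, -31, 38, 9, 17, -35, 39] -> [-46, 4, -30, 38] -> [46, -4, 30, -38] -> [46, 30, -4, -38]
  [-43, 28, -1, -18, 49] -> [28, -18] -> [-28, 18] -> [18, -28]
  [29, 8, 4, 35] -> [8, 4] -> [-8, -4] -> [-4, -8]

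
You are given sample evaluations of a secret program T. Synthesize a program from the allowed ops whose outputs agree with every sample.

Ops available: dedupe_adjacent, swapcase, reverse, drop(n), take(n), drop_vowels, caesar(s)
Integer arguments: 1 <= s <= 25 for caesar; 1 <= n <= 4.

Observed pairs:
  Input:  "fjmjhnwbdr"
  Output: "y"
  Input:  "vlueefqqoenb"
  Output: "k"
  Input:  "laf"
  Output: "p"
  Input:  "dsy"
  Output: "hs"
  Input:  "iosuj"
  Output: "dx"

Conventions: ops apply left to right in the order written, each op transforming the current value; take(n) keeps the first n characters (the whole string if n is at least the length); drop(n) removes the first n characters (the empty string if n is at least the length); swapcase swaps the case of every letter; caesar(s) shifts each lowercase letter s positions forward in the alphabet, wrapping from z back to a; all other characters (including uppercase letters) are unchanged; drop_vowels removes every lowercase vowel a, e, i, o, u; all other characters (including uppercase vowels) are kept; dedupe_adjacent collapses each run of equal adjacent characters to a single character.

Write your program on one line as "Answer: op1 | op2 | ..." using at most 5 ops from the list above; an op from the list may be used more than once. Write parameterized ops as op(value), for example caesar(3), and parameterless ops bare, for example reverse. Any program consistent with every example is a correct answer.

take(3) | take(2) | caesar(15) | drop_vowels | reverse

Check, running the answer program on each example:
  "fjmjhnwbdr" -> "fjm" -> "fj" -> "uy" -> "y" -> "y"
  "vlueefqqoenb" -> "vlu" -> "vl" -> "ka" -> "k" -> "k"
  "laf" -> "laf" -> "la" -> "ap" -> "p" -> "p"
  "dsy" -> "dsy" -> "ds" -> "sh" -> "sh" -> "hs"
  "iosuj" -> "ios" -> "io" -> "xd" -> "xd" -> "dx"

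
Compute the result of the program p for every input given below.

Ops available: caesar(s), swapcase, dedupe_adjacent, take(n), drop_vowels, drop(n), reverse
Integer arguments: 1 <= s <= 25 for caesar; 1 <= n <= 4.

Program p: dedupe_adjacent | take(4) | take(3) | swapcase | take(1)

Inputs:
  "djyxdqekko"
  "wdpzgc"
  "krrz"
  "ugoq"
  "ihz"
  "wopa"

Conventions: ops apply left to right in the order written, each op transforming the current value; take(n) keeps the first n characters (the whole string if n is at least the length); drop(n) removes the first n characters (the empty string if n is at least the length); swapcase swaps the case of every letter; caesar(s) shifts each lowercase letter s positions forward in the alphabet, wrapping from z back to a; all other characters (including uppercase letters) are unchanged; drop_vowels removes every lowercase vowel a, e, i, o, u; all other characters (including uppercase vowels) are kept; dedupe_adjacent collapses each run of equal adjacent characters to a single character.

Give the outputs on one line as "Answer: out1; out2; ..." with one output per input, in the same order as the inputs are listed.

Execution, op by op:
  "djyxdqekko" -> "djyxdqeko" -> "djyx" -> "djy" -> "DJY" -> "D"
  "wdpzgc" -> "wdpzgc" -> "wdpz" -> "wdp" -> "WDP" -> "W"
  "krrz" -> "krz" -> "krz" -> "krz" -> "KRZ" -> "K"
  "ugoq" -> "ugoq" -> "ugoq" -> "ugo" -> "UGO" -> "U"
  "ihz" -> "ihz" -> "ihz" -> "ihz" -> "IHZ" -> "I"
  "wopa" -> "wopa" -> "wopa" -> "wop" -> "WOP" -> "W"

"D"; "W"; "K"; "U"; "I"; "W"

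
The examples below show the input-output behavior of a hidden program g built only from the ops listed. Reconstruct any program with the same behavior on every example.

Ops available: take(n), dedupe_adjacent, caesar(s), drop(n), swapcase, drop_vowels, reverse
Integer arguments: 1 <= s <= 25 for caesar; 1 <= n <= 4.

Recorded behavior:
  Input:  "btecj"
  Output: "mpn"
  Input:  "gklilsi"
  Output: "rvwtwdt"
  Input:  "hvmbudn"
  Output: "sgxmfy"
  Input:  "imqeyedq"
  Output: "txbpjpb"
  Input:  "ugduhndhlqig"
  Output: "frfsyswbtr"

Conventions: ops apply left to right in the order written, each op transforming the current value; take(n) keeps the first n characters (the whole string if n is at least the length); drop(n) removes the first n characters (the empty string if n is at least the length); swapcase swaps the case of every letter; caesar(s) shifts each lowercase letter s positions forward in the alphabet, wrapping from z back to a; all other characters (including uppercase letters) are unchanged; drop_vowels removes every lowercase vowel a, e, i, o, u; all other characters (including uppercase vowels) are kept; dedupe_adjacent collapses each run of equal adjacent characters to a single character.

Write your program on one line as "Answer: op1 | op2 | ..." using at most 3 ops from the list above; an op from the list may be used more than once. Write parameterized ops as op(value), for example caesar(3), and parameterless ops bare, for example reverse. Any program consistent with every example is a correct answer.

caesar(11) | drop_vowels

Check, running the answer program on each example:
  "btecj" -> "mepnu" -> "mpn"
  "gklilsi" -> "rvwtwdt" -> "rvwtwdt"
  "hvmbudn" -> "sgxmfoy" -> "sgxmfy"
  "imqeyedq" -> "txbpjpob" -> "txbpjpb"
  "ugduhndhlqig" -> "frofsyoswbtr" -> "frfsyswbtr"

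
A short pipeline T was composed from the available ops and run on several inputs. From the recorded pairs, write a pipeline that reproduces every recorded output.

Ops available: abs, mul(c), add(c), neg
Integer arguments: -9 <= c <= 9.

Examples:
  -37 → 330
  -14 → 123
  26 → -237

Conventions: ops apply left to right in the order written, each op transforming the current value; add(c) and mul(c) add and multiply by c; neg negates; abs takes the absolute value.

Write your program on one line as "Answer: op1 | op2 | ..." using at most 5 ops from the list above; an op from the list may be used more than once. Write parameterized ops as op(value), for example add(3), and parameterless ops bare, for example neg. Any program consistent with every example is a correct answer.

mul(9) | add(5) | add(-2) | neg

Check, running the answer program on each example:
  -37 -> -333 -> -328 -> -330 -> 330
  -14 -> -126 -> -121 -> -123 -> 123
  26 -> 234 -> 239 -> 237 -> -237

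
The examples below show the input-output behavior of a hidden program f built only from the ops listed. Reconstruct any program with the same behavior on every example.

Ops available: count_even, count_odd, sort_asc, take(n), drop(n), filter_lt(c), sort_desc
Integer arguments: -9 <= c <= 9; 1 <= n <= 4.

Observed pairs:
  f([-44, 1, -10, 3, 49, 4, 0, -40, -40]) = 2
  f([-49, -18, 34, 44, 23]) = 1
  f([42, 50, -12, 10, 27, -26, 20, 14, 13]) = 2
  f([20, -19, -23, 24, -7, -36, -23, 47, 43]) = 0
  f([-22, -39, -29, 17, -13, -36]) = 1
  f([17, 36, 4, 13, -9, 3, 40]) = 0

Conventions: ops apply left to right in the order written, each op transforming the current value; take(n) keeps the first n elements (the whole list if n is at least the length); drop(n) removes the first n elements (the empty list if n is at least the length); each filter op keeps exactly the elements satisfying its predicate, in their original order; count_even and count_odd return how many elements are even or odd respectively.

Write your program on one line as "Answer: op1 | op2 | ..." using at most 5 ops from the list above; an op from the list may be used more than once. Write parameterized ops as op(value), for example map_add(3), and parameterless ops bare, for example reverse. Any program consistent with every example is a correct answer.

filter_lt(2) | take(3) | sort_asc | count_even

Check, running the answer program on each example:
  [-44, 1, -10, 3, 49, 4, 0, -40, -40] -> [-44, 1, -10, 0, -40, -40] -> [-44, 1, -10] -> [-44, -10, 1] -> 2
  [-49, -18, 34, 44, 23] -> [-49, -18] -> [-49, -18] -> [-49, -18] -> 1
  [42, 50, -12, 10, 27, -26, 20, 14, 13] -> [-12, -26] -> [-12, -26] -> [-26, -12] -> 2
  [20, -19, -23, 24, -7, -36, -23, 47, 43] -> [-19, -23, -7, -36, -23] -> [-19, -23, -7] -> [-23, -19, -7] -> 0
  [-22, -39, -29, 17, -13, -36] -> [-22, -39, -29, -13, -36] -> [-22, -39, -29] -> [-39, -29, -22] -> 1
  [17, 36, 4, 13, -9, 3, 40] -> [-9] -> [-9] -> [-9] -> 0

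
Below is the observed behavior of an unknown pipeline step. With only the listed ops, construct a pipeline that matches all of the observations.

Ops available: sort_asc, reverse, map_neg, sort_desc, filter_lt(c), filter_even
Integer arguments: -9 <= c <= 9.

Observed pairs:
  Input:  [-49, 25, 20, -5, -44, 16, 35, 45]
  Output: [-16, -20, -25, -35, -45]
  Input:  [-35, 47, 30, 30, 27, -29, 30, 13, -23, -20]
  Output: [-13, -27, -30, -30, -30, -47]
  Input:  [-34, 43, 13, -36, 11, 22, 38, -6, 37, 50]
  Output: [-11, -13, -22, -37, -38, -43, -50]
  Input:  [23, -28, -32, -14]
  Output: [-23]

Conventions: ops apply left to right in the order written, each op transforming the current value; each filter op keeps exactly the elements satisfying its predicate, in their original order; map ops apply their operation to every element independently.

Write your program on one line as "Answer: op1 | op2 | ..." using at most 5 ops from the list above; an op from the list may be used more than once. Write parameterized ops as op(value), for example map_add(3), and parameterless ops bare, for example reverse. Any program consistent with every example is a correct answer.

map_neg | filter_lt(1) | sort_asc | reverse

Check, running the answer program on each example:
  [-49, 25, 20, -5, -44, 16, 35, 45] -> [49, -25, -20, 5, 44, -16, -35, -45] -> [-25, -20, -16, -35, -45] -> [-45, -35, -25, -20, -16] -> [-16, -20, -25, -35, -45]
  [-35, 47, 30, 30, 27, -29, 30, 13, -23, -20] -> [35, -47, -30, -30, -27, 29, -30, -13, 23, 20] -> [-47, -30, -30, -27, -30, -13] -> [-47, -30, -30, -30, -27, -13] -> [-13, -27, -30, -30, -30, -47]
  [-34, 43, 13, -36, 11, 22, 38, -6, 37, 50] -> [34, -43, -13, 36, -11, -22, -38, 6, -37, -50] -> [-43, -13, -11, -22, -38, -37, -50] -> [-50, -43, -38, -37, -22, -13, -11] -> [-11, -13, -22, -37, -38, -43, -50]
  [23, -28, -32, -14] -> [-23, 28, 32, 14] -> [-23] -> [-23] -> [-23]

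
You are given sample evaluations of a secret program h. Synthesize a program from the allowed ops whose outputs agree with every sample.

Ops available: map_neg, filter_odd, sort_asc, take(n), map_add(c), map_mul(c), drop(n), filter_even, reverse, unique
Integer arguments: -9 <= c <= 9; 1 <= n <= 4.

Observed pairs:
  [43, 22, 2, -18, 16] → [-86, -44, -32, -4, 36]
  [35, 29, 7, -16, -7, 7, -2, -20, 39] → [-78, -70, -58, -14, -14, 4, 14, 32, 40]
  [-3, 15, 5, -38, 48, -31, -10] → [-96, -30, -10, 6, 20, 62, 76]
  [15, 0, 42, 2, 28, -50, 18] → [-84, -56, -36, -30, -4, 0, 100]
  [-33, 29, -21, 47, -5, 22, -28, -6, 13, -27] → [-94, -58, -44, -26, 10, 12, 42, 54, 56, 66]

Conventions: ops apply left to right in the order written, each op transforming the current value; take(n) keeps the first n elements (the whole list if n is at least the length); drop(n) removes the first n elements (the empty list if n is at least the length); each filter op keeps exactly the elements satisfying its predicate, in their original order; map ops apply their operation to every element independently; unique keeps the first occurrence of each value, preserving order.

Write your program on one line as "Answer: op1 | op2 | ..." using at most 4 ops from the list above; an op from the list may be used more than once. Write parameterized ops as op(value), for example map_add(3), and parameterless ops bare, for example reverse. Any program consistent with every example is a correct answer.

map_neg | map_mul(2) | sort_asc

Check, running the answer program on each example:
  [43, 22, 2, -18, 16] -> [-43, -22, -2, 18, -16] -> [-86, -44, -4, 36, -32] -> [-86, -44, -32, -4, 36]
  [35, 29, 7, -16, -7, 7, -2, -20, 39] -> [-35, -29, -7, 16, 7, -7, 2, 20, -39] -> [-70, -58, -14, 32, 14, -14, 4, 40, -78] -> [-78, -70, -58, -14, -14, 4, 14, 32, 40]
  [-3, 15, 5, -38, 48, -31, -10] -> [3, -15, -5, 38, -48, 31, 10] -> [6, -30, -10, 76, -96, 62, 20] -> [-96, -30, -10, 6, 20, 62, 76]
  [15, 0, 42, 2, 28, -50, 18] -> [-15, 0, -42, -2, -28, 50, -18] -> [-30, 0, -84, -4, -56, 100, -36] -> [-84, -56, -36, -30, -4, 0, 100]
  [-33, 29, -21, 47, -5, 22, -28, -6, 13, -27] -> [33, -29, 21, -47, 5, -22, 28, 6, -13, 27] -> [66, -58, 42, -94, 10, -44, 56, 12, -26, 54] -> [-94, -58, -44, -26, 10, 12, 42, 54, 56, 66]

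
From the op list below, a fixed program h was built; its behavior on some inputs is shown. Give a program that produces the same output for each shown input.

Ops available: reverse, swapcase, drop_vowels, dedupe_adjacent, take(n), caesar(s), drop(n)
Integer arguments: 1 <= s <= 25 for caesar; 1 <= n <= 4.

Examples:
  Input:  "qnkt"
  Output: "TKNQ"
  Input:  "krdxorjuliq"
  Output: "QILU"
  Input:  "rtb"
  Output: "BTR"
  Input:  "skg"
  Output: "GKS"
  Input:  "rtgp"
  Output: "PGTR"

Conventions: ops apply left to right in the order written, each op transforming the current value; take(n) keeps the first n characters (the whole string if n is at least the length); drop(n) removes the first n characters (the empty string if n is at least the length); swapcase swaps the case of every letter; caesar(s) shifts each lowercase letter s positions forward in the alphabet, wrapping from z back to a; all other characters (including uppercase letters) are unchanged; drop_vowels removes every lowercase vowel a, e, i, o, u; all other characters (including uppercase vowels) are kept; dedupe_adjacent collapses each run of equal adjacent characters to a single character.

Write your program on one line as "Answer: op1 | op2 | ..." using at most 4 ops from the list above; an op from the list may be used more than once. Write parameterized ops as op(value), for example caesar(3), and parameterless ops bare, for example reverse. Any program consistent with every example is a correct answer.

reverse | swapcase | take(4)

Check, running the answer program on each example:
  "qnkt" -> "tknq" -> "TKNQ" -> "TKNQ"
  "krdxorjuliq" -> "qilujroxdrk" -> "QILUJROXDRK" -> "QILU"
  "rtb" -> "btr" -> "BTR" -> "BTR"
  "skg" -> "gks" -> "GKS" -> "GKS"
  "rtgp" -> "pgtr" -> "PGTR" -> "PGTR"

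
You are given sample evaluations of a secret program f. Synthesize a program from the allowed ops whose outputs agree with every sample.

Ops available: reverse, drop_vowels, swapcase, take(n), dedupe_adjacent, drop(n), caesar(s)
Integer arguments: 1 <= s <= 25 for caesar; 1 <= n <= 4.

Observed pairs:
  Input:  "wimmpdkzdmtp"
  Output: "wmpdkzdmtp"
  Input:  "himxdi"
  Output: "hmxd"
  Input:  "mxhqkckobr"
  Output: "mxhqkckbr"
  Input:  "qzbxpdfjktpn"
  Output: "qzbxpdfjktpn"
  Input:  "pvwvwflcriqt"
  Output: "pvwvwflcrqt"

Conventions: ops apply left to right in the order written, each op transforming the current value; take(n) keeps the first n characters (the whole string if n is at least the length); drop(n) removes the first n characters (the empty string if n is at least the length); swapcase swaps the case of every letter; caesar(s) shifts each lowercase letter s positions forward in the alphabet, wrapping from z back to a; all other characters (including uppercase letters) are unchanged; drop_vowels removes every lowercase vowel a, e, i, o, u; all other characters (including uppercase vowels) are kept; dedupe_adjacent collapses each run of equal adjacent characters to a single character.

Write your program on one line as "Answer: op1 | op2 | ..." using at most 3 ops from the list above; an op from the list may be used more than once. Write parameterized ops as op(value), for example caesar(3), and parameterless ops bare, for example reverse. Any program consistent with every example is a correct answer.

drop_vowels | dedupe_adjacent

Check, running the answer program on each example:
  "wimmpdkzdmtp" -> "wmmpdkzdmtp" -> "wmpdkzdmtp"
  "himxdi" -> "hmxd" -> "hmxd"
  "mxhqkckobr" -> "mxhqkckbr" -> "mxhqkckbr"
  "qzbxpdfjktpn" -> "qzbxpdfjktpn" -> "qzbxpdfjktpn"
  "pvwvwflcriqt" -> "pvwvwflcrqt" -> "pvwvwflcrqt"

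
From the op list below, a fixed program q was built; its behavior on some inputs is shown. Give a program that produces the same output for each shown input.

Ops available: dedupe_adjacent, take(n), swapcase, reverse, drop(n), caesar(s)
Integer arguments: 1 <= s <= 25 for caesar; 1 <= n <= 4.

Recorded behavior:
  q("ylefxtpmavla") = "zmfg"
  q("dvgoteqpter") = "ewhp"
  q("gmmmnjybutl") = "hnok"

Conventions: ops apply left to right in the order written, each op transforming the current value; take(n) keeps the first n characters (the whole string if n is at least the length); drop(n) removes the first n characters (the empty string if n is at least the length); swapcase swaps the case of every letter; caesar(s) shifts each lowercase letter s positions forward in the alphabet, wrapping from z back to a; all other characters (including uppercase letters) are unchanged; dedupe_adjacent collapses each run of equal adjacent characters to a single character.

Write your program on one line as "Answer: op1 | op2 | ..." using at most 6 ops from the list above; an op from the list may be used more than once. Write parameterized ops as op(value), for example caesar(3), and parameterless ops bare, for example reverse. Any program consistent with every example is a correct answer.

dedupe_adjacent | take(4) | reverse | caesar(1) | reverse

Check, running the answer program on each example:
  "ylefxtpmavla" -> "ylefxtpmavla" -> "ylef" -> "fely" -> "gfmz" -> "zmfg"
  "dvgoteqpter" -> "dvgoteqpter" -> "dvgo" -> "ogvd" -> "phwe" -> "ewhp"
  "gmmmnjybutl" -> "gmnjybutl" -> "gmnj" -> "jnmg" -> "konh" -> "hnok"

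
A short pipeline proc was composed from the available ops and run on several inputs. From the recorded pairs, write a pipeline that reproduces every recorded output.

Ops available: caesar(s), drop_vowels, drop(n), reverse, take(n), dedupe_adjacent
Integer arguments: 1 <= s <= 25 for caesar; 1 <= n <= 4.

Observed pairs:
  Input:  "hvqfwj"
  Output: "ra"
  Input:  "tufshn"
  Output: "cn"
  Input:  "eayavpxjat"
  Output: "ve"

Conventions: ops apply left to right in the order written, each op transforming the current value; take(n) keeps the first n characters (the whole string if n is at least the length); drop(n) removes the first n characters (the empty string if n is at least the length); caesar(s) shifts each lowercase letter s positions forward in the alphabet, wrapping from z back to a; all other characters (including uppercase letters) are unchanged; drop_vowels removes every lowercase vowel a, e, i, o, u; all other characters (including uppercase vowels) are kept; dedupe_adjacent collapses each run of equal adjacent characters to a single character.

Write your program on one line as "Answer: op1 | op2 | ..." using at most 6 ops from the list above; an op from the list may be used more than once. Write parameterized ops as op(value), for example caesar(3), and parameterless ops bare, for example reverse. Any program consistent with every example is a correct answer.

reverse | drop(1) | caesar(21) | take(4) | take(2)

Check, running the answer program on each example:
  "hvqfwj" -> "jwfqvh" -> "wfqvh" -> "ralqc" -> "ralq" -> "ra"
  "tufshn" -> "nhsfut" -> "hsfut" -> "cnapo" -> "cnap" -> "cn"
  "eayavpxjat" -> "tajxpvayae" -> "ajxpvayae" -> "veskqvtvz" -> "vesk" -> "ve"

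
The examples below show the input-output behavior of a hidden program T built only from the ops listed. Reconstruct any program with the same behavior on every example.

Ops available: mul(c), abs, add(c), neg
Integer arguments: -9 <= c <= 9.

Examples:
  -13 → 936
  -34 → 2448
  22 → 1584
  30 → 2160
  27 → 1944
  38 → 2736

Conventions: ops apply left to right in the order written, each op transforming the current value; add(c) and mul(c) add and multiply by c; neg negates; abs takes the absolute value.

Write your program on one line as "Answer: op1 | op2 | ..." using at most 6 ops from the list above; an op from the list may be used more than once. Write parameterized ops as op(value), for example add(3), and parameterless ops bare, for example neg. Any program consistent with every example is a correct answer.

abs | neg | mul(8) | neg | mul(9)

Check, running the answer program on each example:
  -13 -> 13 -> -13 -> -104 -> 104 -> 936
  -34 -> 34 -> -34 -> -272 -> 272 -> 2448
  22 -> 22 -> -22 -> -176 -> 176 -> 1584
  30 -> 30 -> -30 -> -240 -> 240 -> 2160
  27 -> 27 -> -27 -> -216 -> 216 -> 1944
  38 -> 38 -> -38 -> -304 -> 304 -> 2736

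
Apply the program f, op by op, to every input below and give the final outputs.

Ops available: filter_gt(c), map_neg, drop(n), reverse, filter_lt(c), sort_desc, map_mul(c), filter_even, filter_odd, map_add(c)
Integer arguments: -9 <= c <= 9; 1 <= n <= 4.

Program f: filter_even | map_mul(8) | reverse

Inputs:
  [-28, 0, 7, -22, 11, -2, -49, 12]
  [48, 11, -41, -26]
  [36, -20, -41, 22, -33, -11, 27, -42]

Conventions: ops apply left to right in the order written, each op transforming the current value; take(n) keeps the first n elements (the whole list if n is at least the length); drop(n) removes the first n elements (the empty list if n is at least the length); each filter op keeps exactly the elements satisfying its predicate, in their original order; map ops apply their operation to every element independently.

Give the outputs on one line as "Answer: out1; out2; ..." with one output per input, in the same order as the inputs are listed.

Execution, op by op:
  [-28, 0, 7, -22, 11, -2, -49, 12] -> [-28, 0, -22, -2, 12] -> [-224, 0, -176, -16, 96] -> [96, -16, -176, 0, -224]
  [48, 11, -41, -26] -> [48, -26] -> [384, -208] -> [-208, 384]
  [36, -20, -41, 22, -33, -11, 27, -42] -> [36, -20, 22, -42] -> [288, -160, 176, -336] -> [-336, 176, -160, 288]

[96, -16, -176, 0, -224]; [-208, 384]; [-336, 176, -160, 288]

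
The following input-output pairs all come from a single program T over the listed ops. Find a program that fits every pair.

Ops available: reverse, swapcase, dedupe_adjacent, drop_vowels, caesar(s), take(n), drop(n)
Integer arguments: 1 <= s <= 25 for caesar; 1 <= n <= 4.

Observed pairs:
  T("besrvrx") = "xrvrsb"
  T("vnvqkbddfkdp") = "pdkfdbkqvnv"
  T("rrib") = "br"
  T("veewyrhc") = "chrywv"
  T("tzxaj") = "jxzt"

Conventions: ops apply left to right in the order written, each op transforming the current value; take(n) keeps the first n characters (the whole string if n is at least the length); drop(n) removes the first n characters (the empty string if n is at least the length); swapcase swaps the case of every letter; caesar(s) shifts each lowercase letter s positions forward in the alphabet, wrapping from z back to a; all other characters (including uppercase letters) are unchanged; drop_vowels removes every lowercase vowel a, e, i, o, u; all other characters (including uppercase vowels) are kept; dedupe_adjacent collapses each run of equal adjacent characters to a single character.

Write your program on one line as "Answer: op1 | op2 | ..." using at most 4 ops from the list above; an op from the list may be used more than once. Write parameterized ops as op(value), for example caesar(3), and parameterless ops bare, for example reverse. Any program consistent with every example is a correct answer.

reverse | drop_vowels | dedupe_adjacent

Check, running the answer program on each example:
  "besrvrx" -> "xrvrseb" -> "xrvrsb" -> "xrvrsb"
  "vnvqkbddfkdp" -> "pdkfddbkqvnv" -> "pdkfddbkqvnv" -> "pdkfdbkqvnv"
  "rrib" -> "birr" -> "brr" -> "br"
  "veewyrhc" -> "chryweev" -> "chrywv" -> "chrywv"
  "tzxaj" -> "jaxzt" -> "jxzt" -> "jxzt"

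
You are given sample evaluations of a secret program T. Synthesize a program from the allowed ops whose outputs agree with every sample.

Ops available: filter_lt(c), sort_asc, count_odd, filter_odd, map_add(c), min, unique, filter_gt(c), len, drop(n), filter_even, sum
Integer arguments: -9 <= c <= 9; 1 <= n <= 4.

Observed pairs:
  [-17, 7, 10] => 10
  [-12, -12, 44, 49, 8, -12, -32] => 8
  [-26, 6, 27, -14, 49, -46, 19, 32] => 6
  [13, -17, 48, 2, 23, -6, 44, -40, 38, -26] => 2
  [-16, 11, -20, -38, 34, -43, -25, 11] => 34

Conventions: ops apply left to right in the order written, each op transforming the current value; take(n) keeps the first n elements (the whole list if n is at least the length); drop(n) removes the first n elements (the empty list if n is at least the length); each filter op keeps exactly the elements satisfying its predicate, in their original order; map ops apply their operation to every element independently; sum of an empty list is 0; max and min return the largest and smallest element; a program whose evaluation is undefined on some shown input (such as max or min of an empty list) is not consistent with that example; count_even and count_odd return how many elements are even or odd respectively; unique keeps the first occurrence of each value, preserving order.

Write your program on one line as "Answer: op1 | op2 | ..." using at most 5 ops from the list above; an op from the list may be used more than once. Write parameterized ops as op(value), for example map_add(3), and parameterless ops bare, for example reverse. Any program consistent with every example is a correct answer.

filter_even | filter_gt(-1) | sort_asc | min

Check, running the answer program on each example:
  [-17, 7, 10] -> [10] -> [10] -> [10] -> 10
  [-12, -12, 44, 49, 8, -12, -32] -> [-12, -12, 44, 8, -12, -32] -> [44, 8] -> [8, 44] -> 8
  [-26, 6, 27, -14, 49, -46, 19, 32] -> [-26, 6, -14, -46, 32] -> [6, 32] -> [6, 32] -> 6
  [13, -17, 48, 2, 23, -6, 44, -40, 38, -26] -> [48, 2, -6, 44, -40, 38, -26] -> [48, 2, 44, 38] -> [2, 38, 44, 48] -> 2
  [-16, 11, -20, -38, 34, -43, -25, 11] -> [-16, -20, -38, 34] -> [34] -> [34] -> 34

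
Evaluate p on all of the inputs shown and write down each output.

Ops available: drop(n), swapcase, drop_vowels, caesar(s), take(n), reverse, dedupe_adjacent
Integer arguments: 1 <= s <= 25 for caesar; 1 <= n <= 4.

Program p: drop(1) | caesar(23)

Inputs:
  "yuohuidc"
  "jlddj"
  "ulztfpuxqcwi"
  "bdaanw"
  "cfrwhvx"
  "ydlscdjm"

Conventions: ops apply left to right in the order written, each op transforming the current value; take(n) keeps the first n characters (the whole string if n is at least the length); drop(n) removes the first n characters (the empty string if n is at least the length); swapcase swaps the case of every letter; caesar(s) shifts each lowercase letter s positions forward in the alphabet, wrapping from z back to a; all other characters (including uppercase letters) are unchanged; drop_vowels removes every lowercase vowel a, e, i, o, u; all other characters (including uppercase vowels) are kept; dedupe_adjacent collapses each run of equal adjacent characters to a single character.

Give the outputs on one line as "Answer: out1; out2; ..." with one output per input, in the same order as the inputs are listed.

"rlerfaz"; "iaag"; "iwqcmrunztf"; "axxkt"; "cotesu"; "aipzagj"

Execution, op by op:
  "yuohuidc" -> "uohuidc" -> "rlerfaz"
  "jlddj" -> "lddj" -> "iaag"
  "ulztfpuxqcwi" -> "lztfpuxqcwi" -> "iwqcmrunztf"
  "bdaanw" -> "daanw" -> "axxkt"
  "cfrwhvx" -> "frwhvx" -> "cotesu"
  "ydlscdjm" -> "dlscdjm" -> "aipzagj"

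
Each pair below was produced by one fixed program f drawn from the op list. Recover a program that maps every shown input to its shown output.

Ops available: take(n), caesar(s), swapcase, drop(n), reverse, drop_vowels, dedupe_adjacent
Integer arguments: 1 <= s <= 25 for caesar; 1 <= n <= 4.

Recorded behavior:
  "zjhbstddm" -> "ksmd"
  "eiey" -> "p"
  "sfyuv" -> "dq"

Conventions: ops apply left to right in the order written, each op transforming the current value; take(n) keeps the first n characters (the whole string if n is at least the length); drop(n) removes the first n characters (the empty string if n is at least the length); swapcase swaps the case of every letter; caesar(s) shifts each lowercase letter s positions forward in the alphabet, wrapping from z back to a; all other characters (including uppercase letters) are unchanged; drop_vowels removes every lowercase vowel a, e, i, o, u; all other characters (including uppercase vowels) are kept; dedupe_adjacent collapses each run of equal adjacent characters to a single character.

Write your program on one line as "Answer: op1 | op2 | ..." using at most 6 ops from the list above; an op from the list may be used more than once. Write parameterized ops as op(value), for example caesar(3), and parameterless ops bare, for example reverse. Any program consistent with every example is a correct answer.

reverse | drop(3) | caesar(11) | drop_vowels | reverse

Check, running the answer program on each example:
  "zjhbstddm" -> "mddtsbhjz" -> "tsbhjz" -> "edmsuk" -> "dmsk" -> "ksmd"
  "eiey" -> "yeie" -> "e" -> "p" -> "p" -> "p"
  "sfyuv" -> "vuyfs" -> "fs" -> "qd" -> "qd" -> "dq"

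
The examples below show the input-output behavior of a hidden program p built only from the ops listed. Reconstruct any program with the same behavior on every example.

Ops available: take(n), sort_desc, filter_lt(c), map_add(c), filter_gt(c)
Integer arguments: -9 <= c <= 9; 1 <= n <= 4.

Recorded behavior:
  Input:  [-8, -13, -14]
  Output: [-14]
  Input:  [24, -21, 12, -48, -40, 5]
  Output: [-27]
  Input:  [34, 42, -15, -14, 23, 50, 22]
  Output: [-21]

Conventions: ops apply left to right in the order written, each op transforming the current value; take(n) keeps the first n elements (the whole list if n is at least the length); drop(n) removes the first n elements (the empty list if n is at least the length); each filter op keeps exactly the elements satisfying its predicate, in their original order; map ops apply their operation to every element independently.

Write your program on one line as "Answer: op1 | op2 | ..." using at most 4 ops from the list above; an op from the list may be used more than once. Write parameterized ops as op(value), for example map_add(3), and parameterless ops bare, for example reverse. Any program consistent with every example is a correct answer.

map_add(-6) | filter_lt(-2) | take(1)

Check, running the answer program on each example:
  [-8, -13, -14] -> [-14, -19, -20] -> [-14, -19, -20] -> [-14]
  [24, -21, 12, -48, -40, 5] -> [18, -27, 6, -54, -46, -1] -> [-27, -54, -46] -> [-27]
  [34, 42, -15, -14, 23, 50, 22] -> [28, 36, -21, -20, 17, 44, 16] -> [-21, -20] -> [-21]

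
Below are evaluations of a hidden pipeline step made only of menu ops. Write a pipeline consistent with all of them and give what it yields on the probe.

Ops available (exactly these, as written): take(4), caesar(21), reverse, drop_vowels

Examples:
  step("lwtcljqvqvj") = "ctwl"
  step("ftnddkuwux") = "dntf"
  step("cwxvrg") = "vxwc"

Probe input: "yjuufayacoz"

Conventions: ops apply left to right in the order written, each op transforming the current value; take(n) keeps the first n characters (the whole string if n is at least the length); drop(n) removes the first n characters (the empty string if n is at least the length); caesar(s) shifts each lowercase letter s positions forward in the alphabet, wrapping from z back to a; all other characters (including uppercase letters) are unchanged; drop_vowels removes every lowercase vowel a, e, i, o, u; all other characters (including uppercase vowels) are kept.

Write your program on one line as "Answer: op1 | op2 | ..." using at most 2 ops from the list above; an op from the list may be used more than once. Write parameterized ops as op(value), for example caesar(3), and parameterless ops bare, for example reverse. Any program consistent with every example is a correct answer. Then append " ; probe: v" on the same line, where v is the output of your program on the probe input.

take(4) | reverse ; probe: "uujy"

Check, running the answer program on each example:
  "lwtcljqvqvj" -> "lwtc" -> "ctwl"
  "ftnddkuwux" -> "ftnd" -> "dntf"
  "cwxvrg" -> "cwxv" -> "vxwc"
  probe: "yjuufayacoz" -> "yjuu" -> "uujy"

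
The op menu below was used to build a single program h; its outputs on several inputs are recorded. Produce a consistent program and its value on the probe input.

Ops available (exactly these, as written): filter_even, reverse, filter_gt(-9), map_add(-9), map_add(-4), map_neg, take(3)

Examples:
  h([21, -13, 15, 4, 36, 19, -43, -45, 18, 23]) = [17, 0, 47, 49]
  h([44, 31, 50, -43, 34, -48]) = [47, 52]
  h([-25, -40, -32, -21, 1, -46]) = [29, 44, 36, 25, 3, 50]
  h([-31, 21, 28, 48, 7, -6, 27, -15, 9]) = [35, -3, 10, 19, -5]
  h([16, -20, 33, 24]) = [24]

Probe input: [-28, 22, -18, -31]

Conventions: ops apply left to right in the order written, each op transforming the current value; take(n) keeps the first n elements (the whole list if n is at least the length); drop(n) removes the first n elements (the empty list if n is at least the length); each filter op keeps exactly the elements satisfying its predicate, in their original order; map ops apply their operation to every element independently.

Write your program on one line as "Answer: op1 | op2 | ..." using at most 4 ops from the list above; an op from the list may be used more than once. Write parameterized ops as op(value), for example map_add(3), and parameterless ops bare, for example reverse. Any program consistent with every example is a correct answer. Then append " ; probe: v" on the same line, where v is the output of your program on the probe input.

map_add(-4) | map_neg | filter_gt(-9) ; probe: [32, 22, 35]

Check, running the answer program on each example:
  [21, -13, 15, 4, 36, 19, -43, -45, 18, 23] -> [17, -17, 11, 0, 32, 15, -47, -49, 14, 19] -> [-17, 17, -11, 0, -32, -15, 47, 49, -14, -19] -> [17, 0, 47, 49]
  [44, 31, 50, -43, 34, -48] -> [40, 27, 46, -47, 30, -52] -> [-40, -27, -46, 47, -30, 52] -> [47, 52]
  [-25, -40, -32, -21, 1, -46] -> [-29, -44, -36, -25, -3, -50] -> [29, 44, 36, 25, 3, 50] -> [29, 44, 36, 25, 3, 50]
  [-31, 21, 28, 48, 7, -6, 27, -15, 9] -> [-35, 17, 24, 44, 3, -10, 23, -19, 5] -> [35, -17, -24, -44, -3, 10, -23, 19, -5] -> [35, -3, 10, 19, -5]
  [16, -20, 33, 24] -> [12, -24, 29, 20] -> [-12, 24, -29, -20] -> [24]
  probe: [-28, 22, -18, -31] -> [-32, 18, -22, -35] -> [32, -18, 22, 35] -> [32, 22, 35]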